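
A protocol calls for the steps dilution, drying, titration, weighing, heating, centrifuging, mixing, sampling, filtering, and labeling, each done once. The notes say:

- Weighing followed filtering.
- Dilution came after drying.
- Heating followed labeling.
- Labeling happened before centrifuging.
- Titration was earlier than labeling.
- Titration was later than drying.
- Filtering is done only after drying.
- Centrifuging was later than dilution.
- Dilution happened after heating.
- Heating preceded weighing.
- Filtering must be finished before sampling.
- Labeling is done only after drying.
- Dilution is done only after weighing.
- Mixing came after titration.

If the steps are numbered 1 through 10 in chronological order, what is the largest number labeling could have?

6

Labeling must come before centrifuging, dilution, heating, and weighing — 4 steps forced after it.
Everything else can be placed before labeling in some valid order, so labeling can sit as late as position 10 − 4 = 6.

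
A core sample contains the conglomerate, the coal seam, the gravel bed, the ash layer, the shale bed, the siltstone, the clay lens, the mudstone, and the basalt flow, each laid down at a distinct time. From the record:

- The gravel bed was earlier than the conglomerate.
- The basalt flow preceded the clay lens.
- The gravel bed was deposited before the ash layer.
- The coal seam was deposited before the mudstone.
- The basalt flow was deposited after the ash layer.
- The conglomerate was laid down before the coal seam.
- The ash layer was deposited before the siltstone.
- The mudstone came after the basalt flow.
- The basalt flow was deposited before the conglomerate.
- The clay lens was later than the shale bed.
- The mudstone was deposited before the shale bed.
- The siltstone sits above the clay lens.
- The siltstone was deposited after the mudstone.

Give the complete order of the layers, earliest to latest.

The constraints fix every adjacent pair, so only one ordering works:
the gravel bed → the ash layer → the basalt flow → the conglomerate → the coal seam → the mudstone → the shale bed → the clay lens → the siltstone.

the gravel bed, the ash layer, the basalt flow, the conglomerate, the coal seam, the mudstone, the shale bed, the clay lens, the siltstone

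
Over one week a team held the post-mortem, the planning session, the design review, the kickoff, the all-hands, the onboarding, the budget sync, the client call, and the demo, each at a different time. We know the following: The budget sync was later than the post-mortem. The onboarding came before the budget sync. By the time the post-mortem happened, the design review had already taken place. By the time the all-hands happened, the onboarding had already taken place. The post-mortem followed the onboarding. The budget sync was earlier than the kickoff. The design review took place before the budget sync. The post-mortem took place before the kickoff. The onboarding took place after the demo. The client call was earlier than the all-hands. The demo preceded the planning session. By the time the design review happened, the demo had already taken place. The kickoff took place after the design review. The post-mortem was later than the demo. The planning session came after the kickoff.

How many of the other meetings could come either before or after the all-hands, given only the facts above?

Forced before the all-hands: the client call, the demo, and the onboarding.
That leaves the budget sync, the design review, the kickoff, the planning session, and the post-mortem with no forced order relative to the all-hands — 5.

5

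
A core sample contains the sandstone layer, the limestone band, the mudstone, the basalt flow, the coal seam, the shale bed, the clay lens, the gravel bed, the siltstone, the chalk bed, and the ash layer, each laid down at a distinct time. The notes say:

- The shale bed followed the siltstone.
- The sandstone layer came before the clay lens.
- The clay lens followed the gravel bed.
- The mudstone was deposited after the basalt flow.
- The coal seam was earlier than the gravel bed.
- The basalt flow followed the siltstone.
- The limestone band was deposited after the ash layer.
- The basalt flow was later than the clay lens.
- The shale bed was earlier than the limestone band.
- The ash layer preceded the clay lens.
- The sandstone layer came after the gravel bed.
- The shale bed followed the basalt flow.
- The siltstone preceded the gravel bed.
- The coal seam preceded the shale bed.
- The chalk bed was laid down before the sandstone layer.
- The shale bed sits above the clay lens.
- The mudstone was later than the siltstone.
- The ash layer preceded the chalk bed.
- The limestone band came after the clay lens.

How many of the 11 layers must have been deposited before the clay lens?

6

Directly stated before the clay lens: the ash layer, the gravel bed, and the sandstone layer.
The chalk bed reaches the clay lens via the chalk bed → the sandstone layer → the clay lens.
The coal seam reaches the clay lens via the coal seam → the gravel bed → the clay lens.
The siltstone reaches the clay lens via the siltstone → the gravel bed → the clay lens.
That's the ash layer, the chalk bed, the coal seam, the gravel bed, the sandstone layer, and the siltstone — 6 in all.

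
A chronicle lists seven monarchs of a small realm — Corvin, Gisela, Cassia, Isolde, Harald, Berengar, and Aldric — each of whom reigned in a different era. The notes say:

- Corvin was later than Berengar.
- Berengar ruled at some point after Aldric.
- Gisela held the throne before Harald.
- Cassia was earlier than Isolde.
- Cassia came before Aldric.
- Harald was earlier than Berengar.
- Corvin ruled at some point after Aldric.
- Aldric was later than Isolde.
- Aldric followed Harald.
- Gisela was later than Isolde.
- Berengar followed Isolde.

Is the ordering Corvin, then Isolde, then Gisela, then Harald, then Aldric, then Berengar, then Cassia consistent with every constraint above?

The constraints require Cassia before Aldric, but in the proposed sequence Aldric appears ahead of Cassia. That one violation is enough.

no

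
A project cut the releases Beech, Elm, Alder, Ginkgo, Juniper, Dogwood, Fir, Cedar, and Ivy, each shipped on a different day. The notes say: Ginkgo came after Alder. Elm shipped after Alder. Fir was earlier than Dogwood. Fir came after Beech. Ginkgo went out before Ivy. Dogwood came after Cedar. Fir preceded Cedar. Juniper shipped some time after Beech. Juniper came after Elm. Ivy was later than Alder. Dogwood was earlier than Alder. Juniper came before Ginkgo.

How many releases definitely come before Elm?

Directly stated before Elm: Alder.
Beech reaches Elm via Beech → Fir → Dogwood → Alder → Elm.
Cedar reaches Elm via Cedar → Dogwood → Alder → Elm.
Dogwood reaches Elm via Dogwood → Alder → Elm.
Likewise Fir reaches Elm by chaining the stated constraints.
That's Alder, Beech, Cedar, Dogwood, and Fir — 5 in all.

5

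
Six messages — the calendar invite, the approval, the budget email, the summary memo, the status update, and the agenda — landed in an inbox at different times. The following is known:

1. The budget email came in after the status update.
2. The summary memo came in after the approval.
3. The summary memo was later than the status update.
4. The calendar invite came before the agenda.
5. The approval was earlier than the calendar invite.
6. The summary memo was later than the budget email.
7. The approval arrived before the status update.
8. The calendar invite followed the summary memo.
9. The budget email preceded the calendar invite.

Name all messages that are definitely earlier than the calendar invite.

Directly stated before the calendar invite: the approval, the budget email, and the summary memo.
The status update reaches the calendar invite via the status update → the summary memo → the calendar invite.

the approval, the budget email, the status update, the summary memo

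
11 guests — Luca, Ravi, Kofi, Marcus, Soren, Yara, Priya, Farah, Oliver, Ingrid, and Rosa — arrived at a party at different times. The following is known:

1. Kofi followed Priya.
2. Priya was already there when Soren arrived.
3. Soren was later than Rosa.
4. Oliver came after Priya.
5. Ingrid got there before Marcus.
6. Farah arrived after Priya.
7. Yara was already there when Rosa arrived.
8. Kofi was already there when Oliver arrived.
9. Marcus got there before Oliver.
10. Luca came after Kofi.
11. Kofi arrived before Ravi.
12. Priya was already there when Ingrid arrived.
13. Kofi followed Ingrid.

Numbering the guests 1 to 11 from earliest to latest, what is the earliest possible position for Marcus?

3

Ingrid and Priya must both come before Marcus — 2 forced predecessors.
Nothing else is forced ahead of Marcus, so their earliest slot is position 2 + 1 = 3.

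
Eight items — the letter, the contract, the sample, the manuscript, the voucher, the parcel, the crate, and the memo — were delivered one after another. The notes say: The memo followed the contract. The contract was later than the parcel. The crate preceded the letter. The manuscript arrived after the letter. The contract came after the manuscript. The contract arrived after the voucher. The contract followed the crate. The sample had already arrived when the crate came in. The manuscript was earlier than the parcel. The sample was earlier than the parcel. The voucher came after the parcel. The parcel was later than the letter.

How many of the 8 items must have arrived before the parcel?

Directly stated before the parcel: the letter, the manuscript, and the sample.
The crate reaches the parcel via the crate → the letter → the parcel.
No chain forces the contract (or any of the others) ahead of the parcel.
That's the crate, the letter, the manuscript, and the sample — 4 in all.

4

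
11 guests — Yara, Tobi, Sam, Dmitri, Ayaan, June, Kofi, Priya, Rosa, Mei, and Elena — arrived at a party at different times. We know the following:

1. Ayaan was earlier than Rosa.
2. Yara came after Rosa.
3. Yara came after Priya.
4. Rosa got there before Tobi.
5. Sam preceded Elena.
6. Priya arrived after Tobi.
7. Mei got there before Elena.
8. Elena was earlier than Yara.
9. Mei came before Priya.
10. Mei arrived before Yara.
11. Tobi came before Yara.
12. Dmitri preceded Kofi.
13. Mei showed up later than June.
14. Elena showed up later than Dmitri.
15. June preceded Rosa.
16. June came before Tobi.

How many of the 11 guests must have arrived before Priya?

5

Directly stated before Priya: Mei and Tobi.
Ayaan reaches Priya via Ayaan → Rosa → Tobi → Priya.
June reaches Priya via June → Tobi → Priya.
Rosa reaches Priya via Rosa → Tobi → Priya.
No chain forces Elena (or any of the others) ahead of Priya.
That's Ayaan, June, Mei, Rosa, and Tobi — 5 in all.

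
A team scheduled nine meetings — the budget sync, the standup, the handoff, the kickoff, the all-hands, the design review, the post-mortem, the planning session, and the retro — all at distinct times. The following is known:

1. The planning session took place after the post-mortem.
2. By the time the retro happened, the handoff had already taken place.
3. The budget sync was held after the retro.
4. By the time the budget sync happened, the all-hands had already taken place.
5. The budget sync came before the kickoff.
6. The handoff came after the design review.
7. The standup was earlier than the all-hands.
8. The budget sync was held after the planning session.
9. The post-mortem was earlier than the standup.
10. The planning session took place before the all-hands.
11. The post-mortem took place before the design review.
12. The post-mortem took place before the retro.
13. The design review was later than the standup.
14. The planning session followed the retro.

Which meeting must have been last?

Every other meeting has a chain of constraints placing it before the kickoff, so the kickoff is last.

the kickoff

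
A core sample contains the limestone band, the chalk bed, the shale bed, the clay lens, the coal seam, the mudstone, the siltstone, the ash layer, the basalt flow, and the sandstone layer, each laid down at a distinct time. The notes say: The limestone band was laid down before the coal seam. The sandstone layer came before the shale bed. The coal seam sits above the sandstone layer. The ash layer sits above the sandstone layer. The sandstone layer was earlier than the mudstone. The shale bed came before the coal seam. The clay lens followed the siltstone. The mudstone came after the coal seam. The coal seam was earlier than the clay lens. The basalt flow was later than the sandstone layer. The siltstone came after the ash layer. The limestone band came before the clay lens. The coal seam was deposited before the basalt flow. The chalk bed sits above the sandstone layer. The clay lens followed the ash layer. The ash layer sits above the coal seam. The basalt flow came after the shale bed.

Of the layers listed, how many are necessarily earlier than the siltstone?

5

Directly stated before the siltstone: the ash layer.
The coal seam reaches the siltstone via the coal seam → the ash layer → the siltstone.
The limestone band reaches the siltstone via the limestone band → the coal seam → the ash layer → the siltstone.
The sandstone layer reaches the siltstone via the sandstone layer → the ash layer → the siltstone.
Likewise the shale bed reaches the siltstone by chaining the stated constraints.
That's the ash layer, the coal seam, the limestone band, the sandstone layer, and the shale bed — 5 in all.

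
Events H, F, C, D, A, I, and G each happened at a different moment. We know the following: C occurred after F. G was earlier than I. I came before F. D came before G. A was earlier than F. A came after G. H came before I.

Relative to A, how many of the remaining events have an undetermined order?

2

Forced before A: D and G; forced after A: C and F.
That leaves H and I with no forced order relative to A — 2.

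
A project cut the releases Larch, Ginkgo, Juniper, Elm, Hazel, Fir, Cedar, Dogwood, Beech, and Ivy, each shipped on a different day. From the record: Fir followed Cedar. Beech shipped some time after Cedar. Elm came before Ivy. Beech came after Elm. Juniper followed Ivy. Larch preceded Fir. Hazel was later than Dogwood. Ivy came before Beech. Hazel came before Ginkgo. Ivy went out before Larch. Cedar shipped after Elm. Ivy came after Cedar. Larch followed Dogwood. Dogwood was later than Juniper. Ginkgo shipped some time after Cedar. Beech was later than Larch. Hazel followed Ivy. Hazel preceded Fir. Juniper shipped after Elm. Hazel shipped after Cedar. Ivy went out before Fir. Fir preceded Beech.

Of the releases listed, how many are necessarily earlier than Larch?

5

Directly stated before Larch: Dogwood and Ivy.
Cedar reaches Larch via Cedar → Ivy → Larch.
Elm reaches Larch via Elm → Ivy → Larch.
Juniper reaches Larch via Juniper → Dogwood → Larch.
That's Cedar, Dogwood, Elm, Ivy, and Juniper — 5 in all.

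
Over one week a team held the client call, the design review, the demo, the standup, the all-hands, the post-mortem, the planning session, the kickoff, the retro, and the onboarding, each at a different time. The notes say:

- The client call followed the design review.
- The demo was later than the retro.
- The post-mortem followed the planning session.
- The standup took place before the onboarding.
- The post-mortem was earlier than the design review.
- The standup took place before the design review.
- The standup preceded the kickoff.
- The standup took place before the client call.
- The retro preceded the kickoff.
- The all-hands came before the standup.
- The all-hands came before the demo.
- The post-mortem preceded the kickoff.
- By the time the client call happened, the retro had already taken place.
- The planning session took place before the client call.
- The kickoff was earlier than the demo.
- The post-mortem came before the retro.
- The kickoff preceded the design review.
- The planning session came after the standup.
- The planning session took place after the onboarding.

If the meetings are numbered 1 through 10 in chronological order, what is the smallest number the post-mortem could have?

5

The all-hands, the onboarding, the planning session, and the standup must all come before the post-mortem — 4 forced predecessors.
Nothing else is forced ahead of the post-mortem, so its earliest slot is position 4 + 1 = 5.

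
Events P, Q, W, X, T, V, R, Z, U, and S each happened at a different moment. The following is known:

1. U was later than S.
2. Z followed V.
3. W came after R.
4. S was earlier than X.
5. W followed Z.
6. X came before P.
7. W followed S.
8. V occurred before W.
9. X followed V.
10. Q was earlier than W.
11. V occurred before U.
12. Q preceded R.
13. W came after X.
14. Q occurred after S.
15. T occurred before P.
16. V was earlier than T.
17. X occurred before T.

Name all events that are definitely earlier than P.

Directly stated before P: T and X.
S reaches P via S → X → P.
V reaches P via V → T → P.
No chain forces U (or any of the others) ahead of P.

S, T, V, X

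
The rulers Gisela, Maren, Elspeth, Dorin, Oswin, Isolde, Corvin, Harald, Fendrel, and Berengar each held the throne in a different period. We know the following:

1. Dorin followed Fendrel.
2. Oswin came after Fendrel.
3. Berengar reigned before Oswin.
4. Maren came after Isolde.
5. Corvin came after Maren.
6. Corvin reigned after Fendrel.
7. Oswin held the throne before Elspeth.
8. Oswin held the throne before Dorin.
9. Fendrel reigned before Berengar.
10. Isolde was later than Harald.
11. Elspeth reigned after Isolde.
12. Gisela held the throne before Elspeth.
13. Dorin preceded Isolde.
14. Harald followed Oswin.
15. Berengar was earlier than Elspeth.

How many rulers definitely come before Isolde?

5

Directly stated before Isolde: Dorin and Harald.
Berengar reaches Isolde via Berengar → Oswin → Dorin → Isolde.
Fendrel reaches Isolde via Fendrel → Dorin → Isolde.
Oswin reaches Isolde via Oswin → Dorin → Isolde.
That's Berengar, Dorin, Fendrel, Harald, and Oswin — 5 in all.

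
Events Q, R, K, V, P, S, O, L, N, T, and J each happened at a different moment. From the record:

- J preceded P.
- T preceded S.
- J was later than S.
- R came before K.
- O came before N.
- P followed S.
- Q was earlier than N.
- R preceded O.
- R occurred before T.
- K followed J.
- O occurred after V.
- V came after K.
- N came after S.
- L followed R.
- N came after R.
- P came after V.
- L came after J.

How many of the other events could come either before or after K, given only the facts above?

2

Forced before K: J, R, S, and T; forced after K: N, O, P, and V.
That leaves L and Q with no forced order relative to K — 2.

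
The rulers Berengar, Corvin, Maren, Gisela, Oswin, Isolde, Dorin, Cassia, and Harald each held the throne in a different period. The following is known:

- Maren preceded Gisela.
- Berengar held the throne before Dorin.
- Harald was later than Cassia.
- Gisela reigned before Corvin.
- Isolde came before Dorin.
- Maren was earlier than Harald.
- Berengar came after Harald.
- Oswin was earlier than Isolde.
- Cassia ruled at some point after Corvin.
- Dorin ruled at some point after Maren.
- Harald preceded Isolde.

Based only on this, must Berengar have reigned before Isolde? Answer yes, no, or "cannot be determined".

No chain of stated constraints runs from Berengar to Isolde, and none runs from Isolde to Berengar either.
So the relative order of Berengar and Isolde is not fixed by the given facts.

cannot be determined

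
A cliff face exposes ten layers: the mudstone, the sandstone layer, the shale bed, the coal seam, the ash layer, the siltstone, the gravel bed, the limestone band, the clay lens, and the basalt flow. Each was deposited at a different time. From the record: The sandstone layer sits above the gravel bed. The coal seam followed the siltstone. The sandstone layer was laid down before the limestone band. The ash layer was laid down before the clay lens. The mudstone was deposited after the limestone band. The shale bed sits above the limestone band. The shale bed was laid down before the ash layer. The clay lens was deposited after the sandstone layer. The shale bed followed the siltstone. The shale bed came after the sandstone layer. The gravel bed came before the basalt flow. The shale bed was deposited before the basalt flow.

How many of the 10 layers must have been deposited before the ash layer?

Directly stated before the ash layer: the shale bed.
The gravel bed reaches the ash layer via the gravel bed → the sandstone layer → the shale bed → the ash layer.
The limestone band reaches the ash layer via the limestone band → the shale bed → the ash layer.
The sandstone layer reaches the ash layer via the sandstone layer → the shale bed → the ash layer.
Likewise the siltstone reaches the ash layer by chaining the stated constraints.
No chain forces the basalt flow (or any of the others) ahead of the ash layer.
That's the gravel bed, the limestone band, the sandstone layer, the shale bed, and the siltstone — 5 in all.

5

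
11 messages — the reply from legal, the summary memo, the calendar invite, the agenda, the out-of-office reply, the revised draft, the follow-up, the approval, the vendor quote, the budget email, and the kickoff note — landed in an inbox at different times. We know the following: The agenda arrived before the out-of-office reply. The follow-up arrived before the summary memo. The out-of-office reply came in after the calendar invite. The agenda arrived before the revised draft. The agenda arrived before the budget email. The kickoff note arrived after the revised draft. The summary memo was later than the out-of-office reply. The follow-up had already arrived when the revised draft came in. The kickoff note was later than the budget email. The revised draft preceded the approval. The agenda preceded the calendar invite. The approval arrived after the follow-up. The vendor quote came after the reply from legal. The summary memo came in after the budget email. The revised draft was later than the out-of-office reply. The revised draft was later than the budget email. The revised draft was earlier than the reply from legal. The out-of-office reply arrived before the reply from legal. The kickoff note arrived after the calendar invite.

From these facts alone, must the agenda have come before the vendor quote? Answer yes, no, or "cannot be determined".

yes

Chain the constraints: the agenda → the revised draft → the reply from legal → the vendor quote. Each link is directly stated, so the agenda comes before the vendor quote.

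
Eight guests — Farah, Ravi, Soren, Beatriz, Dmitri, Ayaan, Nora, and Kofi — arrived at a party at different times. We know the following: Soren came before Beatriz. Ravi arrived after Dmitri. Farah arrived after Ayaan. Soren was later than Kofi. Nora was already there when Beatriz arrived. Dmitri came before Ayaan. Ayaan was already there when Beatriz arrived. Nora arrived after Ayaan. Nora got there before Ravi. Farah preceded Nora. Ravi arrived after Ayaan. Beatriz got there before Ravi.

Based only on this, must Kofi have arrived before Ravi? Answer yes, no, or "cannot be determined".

Chain the constraints: Kofi → Soren → Beatriz → Ravi. Each link is directly stated, so Kofi comes before Ravi.

yes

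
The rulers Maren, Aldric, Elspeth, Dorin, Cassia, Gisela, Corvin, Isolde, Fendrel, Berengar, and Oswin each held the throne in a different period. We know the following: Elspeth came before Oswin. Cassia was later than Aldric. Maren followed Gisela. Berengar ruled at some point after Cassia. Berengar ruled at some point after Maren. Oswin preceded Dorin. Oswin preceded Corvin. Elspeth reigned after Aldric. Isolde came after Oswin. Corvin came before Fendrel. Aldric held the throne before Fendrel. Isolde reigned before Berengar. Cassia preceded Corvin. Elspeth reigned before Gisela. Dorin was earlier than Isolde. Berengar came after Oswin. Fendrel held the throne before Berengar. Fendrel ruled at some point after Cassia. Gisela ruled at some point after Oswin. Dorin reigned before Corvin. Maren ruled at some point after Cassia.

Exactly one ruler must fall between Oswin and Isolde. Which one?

Dorin

Tracing the constraints gives Oswin → Dorin → Isolde, so Dorin sits after Oswin and before Isolde.
No other ruler is forced both after Oswin and before Isolde.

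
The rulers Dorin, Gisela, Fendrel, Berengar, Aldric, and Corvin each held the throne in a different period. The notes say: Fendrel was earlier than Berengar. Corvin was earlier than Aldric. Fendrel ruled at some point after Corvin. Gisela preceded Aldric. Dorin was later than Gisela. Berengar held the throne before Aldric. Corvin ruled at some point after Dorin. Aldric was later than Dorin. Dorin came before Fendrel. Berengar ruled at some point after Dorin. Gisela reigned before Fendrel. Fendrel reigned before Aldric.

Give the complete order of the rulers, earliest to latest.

Gisela, Dorin, Corvin, Fendrel, Berengar, Aldric

The constraints fix every adjacent pair, so only one ordering works:
Gisela → Dorin → Corvin → Fendrel → Berengar → Aldric.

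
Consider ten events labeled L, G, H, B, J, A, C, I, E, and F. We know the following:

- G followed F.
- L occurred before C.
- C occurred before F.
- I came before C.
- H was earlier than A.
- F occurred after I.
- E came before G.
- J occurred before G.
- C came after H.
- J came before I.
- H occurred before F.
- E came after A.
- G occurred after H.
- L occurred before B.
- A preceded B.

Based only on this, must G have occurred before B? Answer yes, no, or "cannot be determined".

cannot be determined

No chain of stated constraints runs from G to B, and none runs from B to G either.
So the relative order of G and B is not fixed by the given facts.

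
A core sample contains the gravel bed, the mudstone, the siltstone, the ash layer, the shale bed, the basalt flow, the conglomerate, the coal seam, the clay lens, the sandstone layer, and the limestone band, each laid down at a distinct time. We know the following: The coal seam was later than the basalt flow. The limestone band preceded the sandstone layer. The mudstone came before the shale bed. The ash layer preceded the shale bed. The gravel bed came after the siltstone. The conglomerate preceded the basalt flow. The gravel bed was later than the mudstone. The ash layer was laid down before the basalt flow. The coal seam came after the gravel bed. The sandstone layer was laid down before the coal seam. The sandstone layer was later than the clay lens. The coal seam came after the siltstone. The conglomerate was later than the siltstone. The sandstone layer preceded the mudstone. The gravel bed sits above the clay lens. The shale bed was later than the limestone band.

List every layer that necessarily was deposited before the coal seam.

the ash layer, the basalt flow, the clay lens, the conglomerate, the gravel bed, the limestone band, the mudstone, the sandstone layer, the siltstone

Directly stated before the coal seam: the basalt flow, the gravel bed, the sandstone layer, and the siltstone.
The ash layer reaches the coal seam via the ash layer → the basalt flow → the coal seam.
The clay lens reaches the coal seam via the clay lens → the gravel bed → the coal seam.
The conglomerate reaches the coal seam via the conglomerate → the basalt flow → the coal seam.
Likewise the limestone band and the mudstone each reach the coal seam by chaining the stated constraints.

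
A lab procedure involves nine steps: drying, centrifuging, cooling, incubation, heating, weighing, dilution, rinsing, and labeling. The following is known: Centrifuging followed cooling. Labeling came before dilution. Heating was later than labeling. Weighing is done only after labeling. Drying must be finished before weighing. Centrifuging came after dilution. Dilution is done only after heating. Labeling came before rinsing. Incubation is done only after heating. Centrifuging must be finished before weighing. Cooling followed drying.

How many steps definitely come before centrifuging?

Directly stated before centrifuging: cooling and dilution.
Drying reaches centrifuging via drying → cooling → centrifuging.
Heating reaches centrifuging via heating → dilution → centrifuging.
Labeling reaches centrifuging via labeling → dilution → centrifuging.
That's cooling, dilution, drying, heating, and labeling — 5 in all.

5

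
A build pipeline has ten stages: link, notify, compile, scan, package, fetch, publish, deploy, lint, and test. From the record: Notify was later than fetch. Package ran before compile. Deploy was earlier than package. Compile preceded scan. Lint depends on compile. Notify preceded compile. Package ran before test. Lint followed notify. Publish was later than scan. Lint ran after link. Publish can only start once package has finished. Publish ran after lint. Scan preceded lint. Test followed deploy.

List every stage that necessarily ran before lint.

compile, deploy, fetch, link, notify, package, scan

Directly stated before lint: compile, link, notify, and scan.
Deploy reaches lint via deploy → package → compile → lint.
Fetch reaches lint via fetch → notify → lint.
Package reaches lint via package → compile → lint.
No chain forces publish (or any of the others) ahead of lint.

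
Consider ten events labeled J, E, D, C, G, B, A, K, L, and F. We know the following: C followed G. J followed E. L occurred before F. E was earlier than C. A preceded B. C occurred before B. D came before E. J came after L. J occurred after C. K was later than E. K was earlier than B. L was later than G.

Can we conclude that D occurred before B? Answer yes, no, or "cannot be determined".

yes

Chain the constraints: D → E → C → B. Each link is directly stated, so D comes before B.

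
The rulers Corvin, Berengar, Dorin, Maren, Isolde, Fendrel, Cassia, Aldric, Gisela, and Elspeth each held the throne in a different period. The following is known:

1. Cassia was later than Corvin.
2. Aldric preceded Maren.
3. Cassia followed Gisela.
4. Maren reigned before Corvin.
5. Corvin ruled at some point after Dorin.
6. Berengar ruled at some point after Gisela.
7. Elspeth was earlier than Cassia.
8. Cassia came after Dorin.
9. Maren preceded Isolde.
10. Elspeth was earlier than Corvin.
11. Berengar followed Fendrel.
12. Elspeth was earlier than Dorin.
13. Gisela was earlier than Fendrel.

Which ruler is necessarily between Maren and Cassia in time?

Tracing the constraints gives Maren → Corvin → Cassia, so Corvin sits after Maren and before Cassia.
No other ruler is forced both after Maren and before Cassia.

Corvin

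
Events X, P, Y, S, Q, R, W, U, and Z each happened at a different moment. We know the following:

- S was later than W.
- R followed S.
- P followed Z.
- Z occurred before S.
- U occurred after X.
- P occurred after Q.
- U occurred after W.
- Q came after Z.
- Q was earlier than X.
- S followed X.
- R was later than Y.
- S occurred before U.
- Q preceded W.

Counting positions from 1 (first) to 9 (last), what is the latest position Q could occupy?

3

Q must come before P, R, S, U, W, and X — 6 events forced after it.
Everything else can be placed before Q in some valid order, so Q can sit as late as position 9 − 6 = 3.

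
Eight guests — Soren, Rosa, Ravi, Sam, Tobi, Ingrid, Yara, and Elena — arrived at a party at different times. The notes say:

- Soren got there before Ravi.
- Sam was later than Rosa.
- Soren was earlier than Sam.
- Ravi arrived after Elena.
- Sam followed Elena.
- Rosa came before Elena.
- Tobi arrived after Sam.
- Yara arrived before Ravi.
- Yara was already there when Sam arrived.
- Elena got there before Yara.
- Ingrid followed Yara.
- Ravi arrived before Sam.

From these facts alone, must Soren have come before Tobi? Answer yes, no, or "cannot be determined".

Chain the constraints: Soren → Sam → Tobi. Each link is directly stated, so Soren comes before Tobi.

yes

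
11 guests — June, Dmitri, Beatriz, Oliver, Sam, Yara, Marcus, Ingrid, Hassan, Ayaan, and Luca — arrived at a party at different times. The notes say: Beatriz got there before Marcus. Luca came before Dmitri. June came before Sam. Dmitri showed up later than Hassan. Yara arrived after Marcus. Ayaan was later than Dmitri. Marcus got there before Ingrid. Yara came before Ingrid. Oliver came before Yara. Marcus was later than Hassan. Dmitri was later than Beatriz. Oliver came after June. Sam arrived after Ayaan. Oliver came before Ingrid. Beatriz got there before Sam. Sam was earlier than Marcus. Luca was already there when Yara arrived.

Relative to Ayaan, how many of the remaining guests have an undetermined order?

2

Forced before Ayaan: Beatriz, Dmitri, Hassan, and Luca; forced after Ayaan: Ingrid, Marcus, Sam, and Yara.
That leaves June and Oliver with no forced order relative to Ayaan — 2.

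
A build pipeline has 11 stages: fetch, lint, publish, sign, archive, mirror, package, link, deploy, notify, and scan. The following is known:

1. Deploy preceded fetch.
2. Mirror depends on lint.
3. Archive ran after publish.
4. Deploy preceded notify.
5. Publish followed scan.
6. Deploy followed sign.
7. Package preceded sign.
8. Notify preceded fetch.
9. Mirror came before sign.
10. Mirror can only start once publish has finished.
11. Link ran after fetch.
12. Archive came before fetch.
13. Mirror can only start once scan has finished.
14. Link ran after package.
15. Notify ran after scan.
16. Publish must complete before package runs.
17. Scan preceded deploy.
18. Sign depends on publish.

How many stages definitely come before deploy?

6

Directly stated before deploy: scan and sign.
Lint reaches deploy via lint → mirror → sign → deploy.
Mirror reaches deploy via mirror → sign → deploy.
Package reaches deploy via package → sign → deploy.
Likewise publish reaches deploy by chaining the stated constraints.
That's lint, mirror, package, publish, scan, and sign — 6 in all.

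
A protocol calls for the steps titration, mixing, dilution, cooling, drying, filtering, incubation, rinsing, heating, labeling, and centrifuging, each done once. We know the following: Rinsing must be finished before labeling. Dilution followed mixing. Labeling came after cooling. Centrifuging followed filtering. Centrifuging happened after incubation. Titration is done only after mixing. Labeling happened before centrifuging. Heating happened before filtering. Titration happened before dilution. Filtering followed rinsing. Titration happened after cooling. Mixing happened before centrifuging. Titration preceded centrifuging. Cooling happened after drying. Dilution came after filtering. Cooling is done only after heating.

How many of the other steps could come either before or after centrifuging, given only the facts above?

1

Forced before centrifuging: cooling, drying, filtering, heating, incubation, labeling, mixing, rinsing, and titration.
That leaves dilution with no forced order relative to centrifuging — 1.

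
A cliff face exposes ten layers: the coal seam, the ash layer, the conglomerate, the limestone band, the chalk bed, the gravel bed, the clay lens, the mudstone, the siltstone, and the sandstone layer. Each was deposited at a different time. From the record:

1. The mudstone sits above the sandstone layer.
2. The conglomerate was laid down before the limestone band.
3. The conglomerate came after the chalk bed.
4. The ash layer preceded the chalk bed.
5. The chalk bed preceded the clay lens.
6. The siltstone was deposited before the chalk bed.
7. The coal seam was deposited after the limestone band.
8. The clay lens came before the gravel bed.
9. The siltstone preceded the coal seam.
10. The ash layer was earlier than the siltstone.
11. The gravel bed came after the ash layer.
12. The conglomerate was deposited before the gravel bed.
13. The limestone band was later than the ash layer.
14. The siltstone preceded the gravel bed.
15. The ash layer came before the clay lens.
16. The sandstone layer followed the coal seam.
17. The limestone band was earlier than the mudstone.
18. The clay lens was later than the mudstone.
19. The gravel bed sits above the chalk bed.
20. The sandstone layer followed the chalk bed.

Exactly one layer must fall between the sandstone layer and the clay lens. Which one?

Tracing the constraints gives the sandstone layer → the mudstone → the clay lens, so the mudstone sits after the sandstone layer and before the clay lens.
No other layer is forced both after the sandstone layer and before the clay lens.

the mudstone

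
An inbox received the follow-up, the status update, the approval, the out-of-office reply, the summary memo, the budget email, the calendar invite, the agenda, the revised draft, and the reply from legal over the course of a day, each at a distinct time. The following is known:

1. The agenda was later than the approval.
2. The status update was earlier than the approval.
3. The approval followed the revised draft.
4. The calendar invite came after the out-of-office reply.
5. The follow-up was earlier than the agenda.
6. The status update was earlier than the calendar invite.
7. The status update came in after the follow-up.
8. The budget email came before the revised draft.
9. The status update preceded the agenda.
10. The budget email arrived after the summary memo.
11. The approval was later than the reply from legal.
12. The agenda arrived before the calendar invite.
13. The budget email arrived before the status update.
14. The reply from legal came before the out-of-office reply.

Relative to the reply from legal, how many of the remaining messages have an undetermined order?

5

Forced after the reply from legal: the agenda, the approval, the calendar invite, and the out-of-office reply.
That leaves the budget email, the follow-up, the revised draft, the status update, and the summary memo with no forced order relative to the reply from legal — 5.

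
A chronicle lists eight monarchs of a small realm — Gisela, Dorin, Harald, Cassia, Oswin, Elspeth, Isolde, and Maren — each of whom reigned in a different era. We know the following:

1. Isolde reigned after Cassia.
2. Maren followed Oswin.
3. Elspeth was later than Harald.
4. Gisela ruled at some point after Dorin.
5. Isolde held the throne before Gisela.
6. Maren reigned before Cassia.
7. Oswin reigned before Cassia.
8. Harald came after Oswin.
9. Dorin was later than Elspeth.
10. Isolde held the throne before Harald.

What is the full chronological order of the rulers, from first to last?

The constraints fix every adjacent pair, so only one ordering works:
Oswin → Maren → Cassia → Isolde → Harald → Elspeth → Dorin → Gisela.

Oswin, Maren, Cassia, Isolde, Harald, Elspeth, Dorin, Gisela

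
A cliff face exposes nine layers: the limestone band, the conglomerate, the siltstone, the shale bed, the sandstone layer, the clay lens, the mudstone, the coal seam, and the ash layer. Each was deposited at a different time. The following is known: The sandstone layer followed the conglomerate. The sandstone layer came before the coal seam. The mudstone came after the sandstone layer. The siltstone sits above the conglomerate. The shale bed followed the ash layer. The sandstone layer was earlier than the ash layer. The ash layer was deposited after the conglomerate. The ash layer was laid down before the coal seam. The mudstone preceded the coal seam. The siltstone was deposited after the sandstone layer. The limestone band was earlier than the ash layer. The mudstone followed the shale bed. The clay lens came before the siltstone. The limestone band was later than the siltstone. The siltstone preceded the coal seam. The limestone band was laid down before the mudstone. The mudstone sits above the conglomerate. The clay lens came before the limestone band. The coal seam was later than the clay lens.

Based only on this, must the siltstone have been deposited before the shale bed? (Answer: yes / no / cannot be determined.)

Chain the constraints: the siltstone → the limestone band → the ash layer → the shale bed. Each link is directly stated, so the siltstone comes before the shale bed.

yes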